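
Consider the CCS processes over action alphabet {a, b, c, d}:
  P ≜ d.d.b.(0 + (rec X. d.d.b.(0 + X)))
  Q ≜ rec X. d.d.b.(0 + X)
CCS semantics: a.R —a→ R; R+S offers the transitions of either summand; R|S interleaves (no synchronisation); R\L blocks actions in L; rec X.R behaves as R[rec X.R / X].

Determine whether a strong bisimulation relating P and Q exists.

LTS(P): 4 reachable states
  m0 = d.d.b.(0 + (rec X. d.d.b.(0 + X))) → ··d··> m1
  m1 = d.b.(0 + (rec X. d.d.b.(0 + X))) → ··d··> m2
  m2 = b.(0 + (rec X. d.d.b.(0 + X))) → ··b··> m3
  m3 = 0 + (rec X. d.d.b.(0 + X)) → ··d··> m1
LTS(Q): 4 reachable states
  n0 = rec X. d.d.b.(0 + X) → ··d··> n1
  n1 = d.b.(0 + (rec X. d.d.b.(0 + X))) → ··d··> n2
  n2 = b.(0 + (rec X. d.d.b.(0 + X))) → ··b··> n3
  n3 = 0 + (rec X. d.d.b.(0 + X)) → ··d··> n1
Partition-refinement fixed point:
  B0 = {m0, m3, n0, n3}
  B1 = {m1, n1}
  B2 = {m2, n2}
m0 ∈ B0, n0 ∈ B0 → same block

bisimilar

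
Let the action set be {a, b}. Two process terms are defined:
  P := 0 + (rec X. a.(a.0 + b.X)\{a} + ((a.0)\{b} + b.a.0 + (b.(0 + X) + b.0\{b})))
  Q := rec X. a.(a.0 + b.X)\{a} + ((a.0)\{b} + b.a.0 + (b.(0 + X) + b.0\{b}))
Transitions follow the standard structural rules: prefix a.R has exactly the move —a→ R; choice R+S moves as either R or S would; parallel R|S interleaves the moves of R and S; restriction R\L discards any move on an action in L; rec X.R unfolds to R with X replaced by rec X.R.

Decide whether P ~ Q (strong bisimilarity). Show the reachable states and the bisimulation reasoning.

YES

P's transition system — 9 states:
  u0 = 0 + (rec X. a.(a.0 + b.X)\{a} + ((a.0)\{b} + b.a.0 + (b.(0 + X) + b.0\{b}))) | --a--▸ u1, --a--▸ u2, --b--▸ u0, --b--▸ u2, --b--▸ u3
  u1 = (a.0 + b.(rec X. a.(a.0 + b.X)\{a} + ((a.0)\{b} + b.a.0 + (b.(0 + X) + b.0\{b}))))\{a} | --b--▸ u4
  u2 = 0\{b} | ∅
  u3 = a.0 | --a--▸ u5
  u4 = (rec X. a.(a.0 + b.X)\{a} + ((a.0)\{b} + b.a.0 + (b.(0 + X) + b.0\{b})))\{a} | --b--▸ u6, --b--▸ u7, --b--▸ u8
  u5 = 0 | ∅
  u6 = (0 + (rec X. a.(a.0 + b.X)\{a} + ((a.0)\{b} + b.a.0 + (b.(0 + X) + b.0\{b}))))\{a} | --b--▸ u6, --b--▸ u7, --b--▸ u8
  u7 = (a.0)\{a} | ∅
  u8 = 0\{b}\{a} | ∅
Q's transition system — 10 states:
  v0 = rec X. a.(a.0 + b.X)\{a} + ((a.0)\{b} + b.a.0 + (b.(0 + X) + b.0\{b})) | --a--▸ v1, --a--▸ v2, --b--▸ v2, --b--▸ v3, --b--▸ v4
  v1 = (a.0 + b.(rec X. a.(a.0 + b.X)\{a} + ((a.0)\{b} + b.a.0 + (b.(0 + X) + b.0\{b}))))\{a} | --b--▸ v5
  v2 = 0\{b} | ∅
  v3 = 0 + (rec X. a.(a.0 + b.X)\{a} + ((a.0)\{b} + b.a.0 + (b.(0 + X) + b.0\{b}))) | --a--▸ v1, --a--▸ v2, --b--▸ v2, --b--▸ v3, --b--▸ v4
  v4 = a.0 | --a--▸ v6
  v5 = (rec X. a.(a.0 + b.X)\{a} + ((a.0)\{b} + b.a.0 + (b.(0 + X) + b.0\{b})))\{a} | --b--▸ v7, --b--▸ v8, --b--▸ v9
  v6 = 0 | ∅
  v7 = (0 + (rec X. a.(a.0 + b.X)\{a} + ((a.0)\{b} + b.a.0 + (b.(0 + X) + b.0\{b}))))\{a} | --b--▸ v7, --b--▸ v8, --b--▸ v9
  v8 = (a.0)\{a} | ∅
  v9 = 0\{b}\{a} | ∅
Partition-refinement fixed point:
  B0 = {u0, v0, v3}
  B1 = {u2, u5, u7, u8, v2, v6, v8, v9}
  B2 = {u3, v4}
  B3 = {u1, v1}
  B4 = {u4, u6, v5, v7}
u0 ∈ B0, v0 ∈ B0 → same block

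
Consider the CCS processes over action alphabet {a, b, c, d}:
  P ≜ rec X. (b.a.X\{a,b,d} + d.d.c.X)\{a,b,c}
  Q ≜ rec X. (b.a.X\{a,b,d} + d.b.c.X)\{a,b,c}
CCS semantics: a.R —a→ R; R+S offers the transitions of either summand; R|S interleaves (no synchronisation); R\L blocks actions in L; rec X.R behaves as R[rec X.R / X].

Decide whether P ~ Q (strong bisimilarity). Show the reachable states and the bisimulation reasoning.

NO

Reachable graph of P (3 states):
  p0 = rec X. (b.a.X\{a,b,d} + d.d.c.X)\{a,b,c} → =d=> p1
  p1 = (d.c.(rec X. (b.a.X\{a,b,d} + d.d.c.X)\{a,b,c}))\{a,b,c} → =d=> p2
  p2 = (c.(rec X. (b.a.X\{a,b,d} + d.d.c.X)\{a,b,c}))\{a,b,c} → deadlocked
Reachable graph of Q (2 states):
  q0 = rec X. (b.a.X\{a,b,d} + d.b.c.X)\{a,b,c} → =d=> q1
  q1 = (b.c.(rec X. (b.a.X\{a,b,d} + d.b.c.X)\{a,b,c}))\{a,b,c} → deadlocked
Partition-refinement fixed point:
  B0 = {p0}
  B1 = {p1, q0}
  B2 = {p2, q1}
p0 ∈ B0, q0 ∈ B1 → different blocks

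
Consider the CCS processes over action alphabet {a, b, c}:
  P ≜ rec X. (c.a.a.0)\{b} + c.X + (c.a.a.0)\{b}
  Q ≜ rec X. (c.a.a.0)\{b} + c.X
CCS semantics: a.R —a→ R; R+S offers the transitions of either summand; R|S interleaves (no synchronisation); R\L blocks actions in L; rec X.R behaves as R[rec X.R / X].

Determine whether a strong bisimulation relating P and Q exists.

Reachable graph of P (4 states):
  m0 = rec X. (c.a.a.0)\{b} + c.X + (c.a.a.0)\{b} :: =c=> m0, =c=> m1
  m1 = (a.a.0)\{b} :: =a=> m2
  m2 = (a.0)\{b} :: =a=> m3
  m3 = 0\{b} :: stopped
Reachable graph of Q (4 states):
  n0 = rec X. (c.a.a.0)\{b} + c.X :: =c=> n0, =c=> n1
  n1 = (a.a.0)\{b} :: =a=> n2
  n2 = (a.0)\{b} :: =a=> n3
  n3 = 0\{b} :: stopped
Partition-refinement fixed point:
  B0 = {m0, n0}
  B1 = {m1, n1}
  B2 = {m2, n2}
  B3 = {m3, n3}
m0 ∈ B0, n0 ∈ B0 → same block

P ~ Q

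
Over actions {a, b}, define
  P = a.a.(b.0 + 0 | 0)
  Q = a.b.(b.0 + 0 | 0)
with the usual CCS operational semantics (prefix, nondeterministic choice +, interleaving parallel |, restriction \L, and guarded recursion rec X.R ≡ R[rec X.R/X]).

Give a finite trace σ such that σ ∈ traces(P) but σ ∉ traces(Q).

aa

P's transition system — 4 states:
  s0 = a.a.(b.0 + 0 | 0) :: --a--▸ s1
  s1 = a.(b.0 + 0 | 0) :: --a--▸ s2
  s2 = b.0 + 0 | 0 :: --b--▸ s3
  s3 = 0 :: deadlocked
Q's transition system — 4 states:
  t0 = a.b.(b.0 + 0 | 0) :: --a--▸ t1
  t1 = b.(b.0 + 0 | 0) :: --b--▸ t2
  t2 = b.0 + 0 | 0 :: --b--▸ t3
  t3 = 0 :: deadlocked
Run σ = ⟨aa⟩ on P: start {s0}
  step 1 (a): {s1}
  step 2 (a): {s2}
  ✓ P
Run σ = ⟨aa⟩ on Q: start {t0}
  step 1 (a): {t1}
  step 2 (a): ∅ (Q stuck)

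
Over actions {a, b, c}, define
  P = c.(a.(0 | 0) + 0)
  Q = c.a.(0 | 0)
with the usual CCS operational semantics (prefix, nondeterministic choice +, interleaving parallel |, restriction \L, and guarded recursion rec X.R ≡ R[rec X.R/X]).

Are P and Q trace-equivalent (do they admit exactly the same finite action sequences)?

P's transition system — 3 states:
  p0 = c.(a.(0 | 0) + 0) :: =c=> p1
  p1 = a.(0 | 0) + 0 :: =a=> p2
  p2 = 0 | 0 :: (no moves)
Q's transition system — 3 states:
  q0 = c.a.(0 | 0) :: =c=> q1
  q1 = a.(0 | 0) :: =a=> q2
  q2 = 0 | 0 :: (no moves)
Partition-refinement fixed point:
  B0 = {p0, q0}
  B1 = {p1, q1}
  B2 = {p2, q2}
p0 ∈ B0, q0 ∈ B0 → same block
Bisimilar ⇒ trace-equivalent.

trace-equivalent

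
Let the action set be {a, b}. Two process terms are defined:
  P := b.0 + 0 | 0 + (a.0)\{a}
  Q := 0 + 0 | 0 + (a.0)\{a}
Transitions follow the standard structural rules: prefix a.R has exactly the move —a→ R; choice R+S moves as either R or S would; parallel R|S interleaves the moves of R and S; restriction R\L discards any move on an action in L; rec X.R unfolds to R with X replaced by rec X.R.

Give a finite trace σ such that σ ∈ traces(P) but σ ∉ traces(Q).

P's transition system — 2 states:
  p0 = b.0 + 0 | 0 + (a.0)\{a} → =b=> p1
  p1 = 0 → stopped
Q's transition system — 1 states:
  q0 = 0 + 0 | 0 + (a.0)\{a} → stopped
Executing b from P (initial set {p0}):
  step 1 (b): {p1}
  ✓ P
Executing b from Q (initial set {q0}):
  step 1 (b): ∅  — Q cannot continue

b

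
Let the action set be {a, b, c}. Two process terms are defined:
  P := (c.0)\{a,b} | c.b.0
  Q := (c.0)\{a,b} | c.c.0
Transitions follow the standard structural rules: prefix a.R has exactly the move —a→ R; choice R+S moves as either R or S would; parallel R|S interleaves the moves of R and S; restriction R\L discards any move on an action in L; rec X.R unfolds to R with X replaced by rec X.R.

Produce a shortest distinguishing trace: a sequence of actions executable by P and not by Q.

LTS(P): 6 reachable states
  s0 = (c.0)\{a,b} | c.b.0 :: =c=> s1, =c=> s2
  s1 = (c.0)\{a,b} | b.0 :: =b=> s3, =c=> s4
  s2 = 0\{a,b} | c.b.0 :: =c=> s4
  s3 = (c.0)\{a,b} | 0 :: =c=> s5
  s4 = 0\{a,b} | b.0 :: =b=> s5
  s5 = 0\{a,b} | 0 :: (no moves)
LTS(Q): 6 reachable states
  t0 = (c.0)\{a,b} | c.c.0 :: =c=> t1, =c=> t2
  t1 = (c.0)\{a,b} | c.0 :: =c=> t3, =c=> t4
  t2 = 0\{a,b} | c.c.0 :: =c=> t4
  t3 = (c.0)\{a,b} | 0 :: =c=> t5
  t4 = 0\{a,b} | c.0 :: =c=> t5
  t5 = 0\{a,b} | 0 :: (no moves)
Executing cb from P (initial set {s0}):
  [1] c ⇒ {s1, s2}
  [2] b ⇒ {s3}
  ✓ P
Executing cb from Q (initial set {t0}):
  [1] c ⇒ {t1, t2}
  [2] b ⇒ ∅  — Q cannot continue

cb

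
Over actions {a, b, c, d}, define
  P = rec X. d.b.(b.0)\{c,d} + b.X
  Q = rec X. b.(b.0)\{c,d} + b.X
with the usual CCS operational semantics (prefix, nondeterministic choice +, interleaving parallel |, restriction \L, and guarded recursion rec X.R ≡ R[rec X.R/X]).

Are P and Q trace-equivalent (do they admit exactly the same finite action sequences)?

traces(P) ≠ traces(Q) — witness ⟨d⟩

P's transition system — 4 states:
  m0 = rec X. d.b.(b.0)\{c,d} + b.X ⊢ —b→ m0, —d→ m1
  m1 = b.(b.0)\{c,d} ⊢ —b→ m2
  m2 = (b.0)\{c,d} ⊢ —b→ m3
  m3 = 0\{c,d} ⊢ ∅
Q's transition system — 3 states:
  n0 = rec X. b.(b.0)\{c,d} + b.X ⊢ —b→ n0, —b→ n1
  n1 = (b.0)\{c,d} ⊢ —b→ n2
  n2 = 0\{c,d} ⊢ ∅
Run σ = ⟨d⟩ on P: start {m0}
  step 1 (d): {m1}
  ✓ P
Run σ = ⟨d⟩ on Q: start {n0}
  step 1 (d): no successor for Q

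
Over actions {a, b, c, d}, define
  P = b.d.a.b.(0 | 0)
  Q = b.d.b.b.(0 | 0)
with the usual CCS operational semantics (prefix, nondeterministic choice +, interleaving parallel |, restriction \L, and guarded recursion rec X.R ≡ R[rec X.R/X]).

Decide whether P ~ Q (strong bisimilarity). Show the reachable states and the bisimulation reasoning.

not bisimilar

LTS(P): 5 reachable states
  p0 = b.d.a.b.(0 | 0) | —b→ p1
  p1 = d.a.b.(0 | 0) | —d→ p2
  p2 = a.b.(0 | 0) | —a→ p3
  p3 = b.(0 | 0) | —b→ p4
  p4 = 0 | 0 | (no moves)
LTS(Q): 5 reachable states
  q0 = b.d.b.b.(0 | 0) | —b→ q1
  q1 = d.b.b.(0 | 0) | —d→ q2
  q2 = b.b.(0 | 0) | —b→ q3
  q3 = b.(0 | 0) | —b→ q4
  q4 = 0 | 0 | (no moves)
Partition-refinement fixed point:
  B0 = {p0}
  B1 = {p1}
  B2 = {p2}
  B3 = {p3, q3}
  B4 = {p4, q4}
  B5 = {q0}
  B6 = {q1}
  B7 = {q2}
p0 ∈ B0, q0 ∈ B5 → different blocks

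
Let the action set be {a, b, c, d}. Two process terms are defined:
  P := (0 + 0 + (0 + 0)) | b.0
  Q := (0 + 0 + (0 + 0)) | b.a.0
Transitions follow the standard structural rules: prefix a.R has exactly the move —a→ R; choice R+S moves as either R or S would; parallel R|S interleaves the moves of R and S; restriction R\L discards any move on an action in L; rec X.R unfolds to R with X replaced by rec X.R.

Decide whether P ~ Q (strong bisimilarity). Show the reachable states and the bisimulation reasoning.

LTS(P): 2 reachable states
  s0 = (0 + 0 + (0 + 0)) | b.0 has moves —b→ s1
  s1 = (0 + 0 + (0 + 0)) | 0 has moves deadlocked
LTS(Q): 3 reachable states
  t0 = (0 + 0 + (0 + 0)) | b.a.0 has moves —b→ t1
  t1 = (0 + 0 + (0 + 0)) | a.0 has moves —a→ t2
  t2 = (0 + 0 + (0 + 0)) | 0 has moves deadlocked
Bisimilarity quotient blocks:
  B0 = {s0}
  B1 = {s1, t2}
  B2 = {t0}
  B3 = {t1}
s0 ∈ B0, t0 ∈ B2 → different blocks

not bisimilar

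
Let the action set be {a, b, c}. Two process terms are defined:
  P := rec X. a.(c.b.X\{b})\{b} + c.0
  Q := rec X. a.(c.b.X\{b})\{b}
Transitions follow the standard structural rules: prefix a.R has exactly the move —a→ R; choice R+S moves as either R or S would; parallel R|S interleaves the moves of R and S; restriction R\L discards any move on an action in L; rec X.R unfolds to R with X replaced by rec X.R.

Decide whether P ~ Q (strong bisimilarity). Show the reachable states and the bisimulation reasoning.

NO

LTS(P): 4 reachable states
  s0 = rec X. a.(c.b.X\{b})\{b} + c.0 has moves —a→ s1, —c→ s2
  s1 = (c.b.(rec X. a.(c.b.X\{b})\{b} + c.0)\{b})\{b} has moves —c→ s3
  s2 = 0 has moves ·
  s3 = (b.(rec X. a.(c.b.X\{b})\{b} + c.0)\{b})\{b} has moves ·
LTS(Q): 3 reachable states
  t0 = rec X. a.(c.b.X\{b})\{b} has moves —a→ t1
  t1 = (c.b.(rec X. a.(c.b.X\{b})\{b})\{b})\{b} has moves —c→ t2
  t2 = (b.(rec X. a.(c.b.X\{b})\{b})\{b})\{b} has moves ·
Bisimilarity quotient blocks:
  B0 = {s0}
  B1 = {s1, t1}
  B2 = {s2, s3, t2}
  B3 = {t0}
s0 ∈ B0, t0 ∈ B3 → different blocks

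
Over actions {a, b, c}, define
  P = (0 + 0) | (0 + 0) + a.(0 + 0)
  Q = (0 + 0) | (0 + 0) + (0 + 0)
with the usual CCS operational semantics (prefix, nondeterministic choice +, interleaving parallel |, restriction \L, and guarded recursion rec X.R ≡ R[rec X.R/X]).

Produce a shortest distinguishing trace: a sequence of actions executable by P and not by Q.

a

LTS(P): 2 reachable states
  u0 = (0 + 0) | (0 + 0) + a.(0 + 0) :: ··a··> u1
  u1 = 0 + 0 :: ·
LTS(Q): 1 reachable states
  v0 = (0 + 0) | (0 + 0) + (0 + 0) :: ·
Run σ = ⟨a⟩ on P: start {u0}
  step 1 (a): {u1}
  P completes σ.
Run σ = ⟨a⟩ on Q: start {v0}
  step 1 (a): ∅ (Q stuck)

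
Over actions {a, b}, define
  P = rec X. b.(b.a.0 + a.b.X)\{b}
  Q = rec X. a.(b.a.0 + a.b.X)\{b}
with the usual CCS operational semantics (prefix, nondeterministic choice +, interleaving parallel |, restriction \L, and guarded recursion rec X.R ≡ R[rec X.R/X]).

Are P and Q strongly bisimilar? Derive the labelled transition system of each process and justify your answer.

LTS(P): 3 reachable states
  p0 = rec X. b.(b.a.0 + a.b.X)\{b} → ··b··> p1
  p1 = (b.a.0 + a.b.(rec X. b.(b.a.0 + a.b.X)\{b}))\{b} → ··a··> p2
  p2 = (b.(rec X. b.(b.a.0 + a.b.X)\{b}))\{b} → deadlocked
LTS(Q): 3 reachable states
  q0 = rec X. a.(b.a.0 + a.b.X)\{b} → ··a··> q1
  q1 = (b.a.0 + a.b.(rec X. a.(b.a.0 + a.b.X)\{b}))\{b} → ··a··> q2
  q2 = (b.(rec X. a.(b.a.0 + a.b.X)\{b}))\{b} → deadlocked
Bisimilarity quotient blocks:
  B0 = {p0}
  B1 = {p1, q1}
  B2 = {p2, q2}
  B3 = {q0}
p0 ∈ B0, q0 ∈ B3 → different blocks

P ≁ Q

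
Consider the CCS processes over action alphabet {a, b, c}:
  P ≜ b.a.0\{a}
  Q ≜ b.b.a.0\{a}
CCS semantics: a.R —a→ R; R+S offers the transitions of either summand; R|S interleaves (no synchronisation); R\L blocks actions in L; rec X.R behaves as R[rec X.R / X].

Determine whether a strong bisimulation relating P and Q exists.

Reachable graph of P (3 states):
  s0 = b.a.0\{a} ⊢ -b-> s1
  s1 = a.0\{a} ⊢ -a-> s2
  s2 = 0\{a} ⊢ deadlocked
Reachable graph of Q (4 states):
  t0 = b.b.a.0\{a} ⊢ -b-> t1
  t1 = b.a.0\{a} ⊢ -b-> t2
  t2 = a.0\{a} ⊢ -a-> t3
  t3 = 0\{a} ⊢ deadlocked
Coarsest stable partition (strong bisimilarity classes):
  B0 = {s0, t1}
  B1 = {s1, t2}
  B2 = {s2, t3}
  B3 = {t0}
s0 ∈ B0, t0 ∈ B3 → different blocks

P ≁ Q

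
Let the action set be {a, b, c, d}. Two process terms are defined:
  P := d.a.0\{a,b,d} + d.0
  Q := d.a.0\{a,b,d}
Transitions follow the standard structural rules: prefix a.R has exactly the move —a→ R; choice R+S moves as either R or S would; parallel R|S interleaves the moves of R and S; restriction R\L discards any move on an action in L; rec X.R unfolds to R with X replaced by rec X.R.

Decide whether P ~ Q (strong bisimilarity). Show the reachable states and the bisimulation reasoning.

P's transition system — 4 states:
  p0 = d.a.0\{a,b,d} + d.0 :: ··d··> p1, ··d··> p2
  p1 = 0 :: ∅
  p2 = a.0\{a,b,d} :: ··a··> p3
  p3 = 0\{a,b,d} :: ∅
Q's transition system — 3 states:
  q0 = d.a.0\{a,b,d} :: ··d··> q1
  q1 = a.0\{a,b,d} :: ··a··> q2
  q2 = 0\{a,b,d} :: ∅
Bisimilarity quotient blocks:
  B0 = {p0}
  B1 = {p1, p3, q2}
  B2 = {p2, q1}
  B3 = {q0}
p0 ∈ B0, q0 ∈ B3 → different blocks

not bisimilar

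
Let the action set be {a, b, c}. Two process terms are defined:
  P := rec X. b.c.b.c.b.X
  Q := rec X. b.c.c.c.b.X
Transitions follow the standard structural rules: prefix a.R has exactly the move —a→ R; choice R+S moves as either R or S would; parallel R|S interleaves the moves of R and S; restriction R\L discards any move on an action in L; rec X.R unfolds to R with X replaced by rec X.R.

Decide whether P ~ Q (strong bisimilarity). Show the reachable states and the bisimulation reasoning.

not bisimilar

Reachable graph of P (5 states):
  u0 = rec X. b.c.b.c.b.X ⊢ -b-> u1
  u1 = c.b.c.b.(rec X. b.c.b.c.b.X) ⊢ -c-> u2
  u2 = b.c.b.(rec X. b.c.b.c.b.X) ⊢ -b-> u3
  u3 = c.b.(rec X. b.c.b.c.b.X) ⊢ -c-> u4
  u4 = b.(rec X. b.c.b.c.b.X) ⊢ -b-> u0
Reachable graph of Q (5 states):
  v0 = rec X. b.c.c.c.b.X ⊢ -b-> v1
  v1 = c.c.c.b.(rec X. b.c.c.c.b.X) ⊢ -c-> v2
  v2 = c.c.b.(rec X. b.c.c.c.b.X) ⊢ -c-> v3
  v3 = c.b.(rec X. b.c.c.c.b.X) ⊢ -c-> v4
  v4 = b.(rec X. b.c.c.c.b.X) ⊢ -b-> v0
Coarsest stable partition (strong bisimilarity classes):
  B0 = {u0}
  B1 = {u1}
  B2 = {u2}
  B3 = {u3}
  B4 = {u4}
  B5 = {v0}
  B6 = {v1}
  B7 = {v2}
  B8 = {v3}
  B9 = {v4}
u0 ∈ B0, v0 ∈ B5 → different blocks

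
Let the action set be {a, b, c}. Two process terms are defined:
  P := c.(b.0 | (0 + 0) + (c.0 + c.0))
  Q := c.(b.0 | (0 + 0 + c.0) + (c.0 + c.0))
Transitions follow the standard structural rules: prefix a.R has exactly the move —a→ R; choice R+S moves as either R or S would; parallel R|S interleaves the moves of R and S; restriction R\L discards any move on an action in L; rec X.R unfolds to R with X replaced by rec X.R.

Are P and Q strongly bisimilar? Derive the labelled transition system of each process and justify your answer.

not bisimilar

Reachable graph of P (4 states):
  u0 = c.(b.0 | (0 + 0) + (c.0 + c.0)) ⊢ -c-> u1
  u1 = b.0 | (0 + 0) + (c.0 + c.0) ⊢ -b-> u2, -c-> u3
  u2 = 0 | (0 + 0) ⊢ ·
  u3 = 0 ⊢ ·
Reachable graph of Q (6 states):
  v0 = c.(b.0 | (0 + 0 + c.0) + (c.0 + c.0)) ⊢ -c-> v1
  v1 = b.0 | (0 + 0 + c.0) + (c.0 + c.0) ⊢ -b-> v2, -c-> v3, -c-> v4
  v2 = 0 | (0 + 0 + c.0) ⊢ -c-> v5
  v3 = 0 ⊢ ·
  v4 = b.0 | 0 ⊢ -b-> v5
  v5 = 0 | 0 ⊢ ·
Partition-refinement fixed point:
  B0 = {u0}
  B1 = {u1}
  B2 = {u2, u3, v3, v5}
  B3 = {v0}
  B4 = {v1}
  B5 = {v2}
  B6 = {v4}
u0 ∈ B0, v0 ∈ B3 → different blocks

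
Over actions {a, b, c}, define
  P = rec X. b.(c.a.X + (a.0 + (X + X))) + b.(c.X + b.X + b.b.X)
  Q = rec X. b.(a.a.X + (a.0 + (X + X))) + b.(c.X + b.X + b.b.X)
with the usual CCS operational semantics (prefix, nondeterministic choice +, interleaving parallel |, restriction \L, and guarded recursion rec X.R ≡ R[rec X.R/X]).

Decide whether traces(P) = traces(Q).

P's transition system — 6 states:
  m0 = rec X. b.(c.a.X + (a.0 + (X + X))) + b.(c.X + b.X + b.b.X) ⊢ --b--▸ m1, --b--▸ m2
  m1 = c.(rec X. b.(c.a.X + (a.0 + (X + X))) + b.(c.X + b.X + b.b.X)) + b.(rec X. b.(c.a.X + (a.0 + (X + X))) + b.(c.X + b.X + b.b.X)) + b.b.(rec X. b.(c.a.X + (a.0 + (X + X))) + b.(c.X + b.X + b.b.X)) ⊢ --b--▸ m0, --b--▸ m3, --c--▸ m0
  m2 = c.a.(rec X. b.(c.a.X + (a.0 + (X + X))) + b.(c.X + b.X + b.b.X)) + (a.0 + ((rec X. b.(c.a.X + (a.0 + (X + X))) + b.(c.X + b.X + b.b.X)) + (rec X. b.(c.a.X + (a.0 + (X + X))) + b.(c.X + b.X + b.b.X)))) ⊢ --a--▸ m4, --b--▸ m1, --b--▸ m2, --c--▸ m5
  m3 = b.(rec X. b.(c.a.X + (a.0 + (X + X))) + b.(c.X + b.X + b.b.X)) ⊢ --b--▸ m0
  m4 = 0 ⊢ stopped
  m5 = a.(rec X. b.(c.a.X + (a.0 + (X + X))) + b.(c.X + b.X + b.b.X)) ⊢ --a--▸ m0
Q's transition system — 6 states:
  n0 = rec X. b.(a.a.X + (a.0 + (X + X))) + b.(c.X + b.X + b.b.X) ⊢ --b--▸ n1, --b--▸ n2
  n1 = a.a.(rec X. b.(a.a.X + (a.0 + (X + X))) + b.(c.X + b.X + b.b.X)) + (a.0 + ((rec X. b.(a.a.X + (a.0 + (X + X))) + b.(c.X + b.X + b.b.X)) + (rec X. b.(a.a.X + (a.0 + (X + X))) + b.(c.X + b.X + b.b.X)))) ⊢ --a--▸ n3, --a--▸ n4, --b--▸ n1, --b--▸ n2
  n2 = c.(rec X. b.(a.a.X + (a.0 + (X + X))) + b.(c.X + b.X + b.b.X)) + b.(rec X. b.(a.a.X + (a.0 + (X + X))) + b.(c.X + b.X + b.b.X)) + b.b.(rec X. b.(a.a.X + (a.0 + (X + X))) + b.(c.X + b.X + b.b.X)) ⊢ --b--▸ n0, --b--▸ n5, --c--▸ n0
  n3 = 0 ⊢ stopped
  n4 = a.(rec X. b.(a.a.X + (a.0 + (X + X))) + b.(c.X + b.X + b.b.X)) ⊢ --a--▸ n0
  n5 = b.(rec X. b.(a.a.X + (a.0 + (X + X))) + b.(c.X + b.X + b.b.X)) ⊢ --b--▸ n0
Executing bca from P (initial set {m0}):
  step 1 (b): {m1, m2}
  step 2 (c): {m0, m5}
  step 3 (a): {m0}
  — P admits the full trace.
Executing bca from Q (initial set {n0}):
  step 1 (b): {n1, n2}
  step 2 (c): {n0}
  step 3 (a): ∅  — Q cannot continue

NO — witness ⟨bca⟩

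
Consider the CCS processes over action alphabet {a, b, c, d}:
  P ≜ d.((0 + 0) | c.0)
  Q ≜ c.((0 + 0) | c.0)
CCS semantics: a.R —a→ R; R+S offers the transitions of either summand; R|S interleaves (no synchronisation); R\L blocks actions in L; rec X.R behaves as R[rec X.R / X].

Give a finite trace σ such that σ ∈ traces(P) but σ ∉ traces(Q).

d

P's transition system — 3 states:
  m0 = d.((0 + 0) | c.0) ⊢ =d=> m1
  m1 = (0 + 0) | c.0 ⊢ =c=> m2
  m2 = (0 + 0) | 0 ⊢ ∅
Q's transition system — 3 states:
  n0 = c.((0 + 0) | c.0) ⊢ =c=> n1
  n1 = (0 + 0) | c.0 ⊢ =c=> n2
  n2 = (0 + 0) | 0 ⊢ ∅
Trace ⟨d⟩ through P, begin at {m0}:
  step 1 (d): {m1}
  P completes σ.
Trace ⟨d⟩ through Q, begin at {n0}:
  step 1 (d): ∅  — Q cannot continue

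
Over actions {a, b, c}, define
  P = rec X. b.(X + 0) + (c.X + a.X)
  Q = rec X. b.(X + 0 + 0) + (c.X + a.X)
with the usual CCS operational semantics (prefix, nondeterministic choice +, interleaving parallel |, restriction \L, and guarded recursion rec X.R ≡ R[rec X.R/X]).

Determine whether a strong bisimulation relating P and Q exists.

bisimilar

Reachable graph of P (2 states):
  s0 = rec X. b.(X + 0) + (c.X + a.X) has moves ··a··> s0, ··b··> s1, ··c··> s0
  s1 = (rec X. b.(X + 0) + (c.X + a.X)) + 0 has moves ··a··> s0, ··b··> s1, ··c··> s0
Reachable graph of Q (2 states):
  t0 = rec X. b.(X + 0 + 0) + (c.X + a.X) has moves ··a··> t0, ··b··> t1, ··c··> t0
  t1 = (rec X. b.(X + 0 + 0) + (c.X + a.X)) + 0 + 0 has moves ··a··> t0, ··b··> t1, ··c··> t0
Partition-refinement fixed point:
  B0 = {s0, s1, t0, t1}
s0 ∈ B0, t0 ∈ B0 → same block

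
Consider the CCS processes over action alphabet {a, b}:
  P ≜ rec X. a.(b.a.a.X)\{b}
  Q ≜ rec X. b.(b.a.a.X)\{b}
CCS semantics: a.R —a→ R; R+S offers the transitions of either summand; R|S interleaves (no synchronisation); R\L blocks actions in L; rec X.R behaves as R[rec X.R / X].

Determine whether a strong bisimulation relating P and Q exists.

LTS(P): 2 reachable states
  u0 = rec X. a.(b.a.a.X)\{b} | =a=> u1
  u1 = (b.a.a.(rec X. a.(b.a.a.X)\{b}))\{b} | ∅
LTS(Q): 2 reachable states
  v0 = rec X. b.(b.a.a.X)\{b} | =b=> v1
  v1 = (b.a.a.(rec X. b.(b.a.a.X)\{b}))\{b} | ∅
Bisimilarity quotient blocks:
  B0 = {u0}
  B1 = {u1, v1}
  B2 = {v0}
u0 ∈ B0, v0 ∈ B2 → different blocks

NO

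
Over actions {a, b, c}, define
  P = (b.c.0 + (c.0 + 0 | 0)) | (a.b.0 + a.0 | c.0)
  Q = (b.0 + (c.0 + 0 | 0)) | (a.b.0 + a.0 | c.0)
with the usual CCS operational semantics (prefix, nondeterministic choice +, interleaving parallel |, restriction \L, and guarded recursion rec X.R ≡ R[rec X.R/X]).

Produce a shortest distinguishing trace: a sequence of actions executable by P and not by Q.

LTS(P): 18 reachable states
  p0 = (b.c.0 + (c.0 + 0 | 0)) | (a.b.0 + a.0 | c.0) has moves =a=> p1, =a=> p2, =b=> p3, =c=> p4, =c=> p5
  p1 = (b.c.0 + (c.0 + 0 | 0)) | (0 | c.0) has moves =b=> p6, =c=> p7, =c=> p8
  p2 = (b.c.0 + (c.0 + 0 | 0)) | b.0 has moves =b=> p10, =b=> p9, =c=> p11
  p3 = c.0 | (a.b.0 + a.0 | c.0) has moves =a=> p10, =a=> p6, =c=> p12, =c=> p5
  p4 = (b.c.0 + (c.0 + 0 | 0)) | (a.0 | 0) has moves =a=> p7, =b=> p12, =c=> p13
  p5 = 0 | (a.b.0 + a.0 | c.0) has moves =a=> p11, =a=> p8, =c=> p13
  p6 = c.0 | (0 | c.0) has moves =c=> p14, =c=> p8
  p7 = (b.c.0 + (c.0 + 0 | 0)) | (0 | 0) has moves =b=> p14, =c=> p15
  p8 = 0 | (0 | c.0) has moves =c=> p15
  p9 = (b.c.0 + (c.0 + 0 | 0)) | 0 has moves =b=> p16, =c=> p17
  p10 = c.0 | b.0 has moves =b=> p16, =c=> p11
  p11 = 0 | b.0 has moves =b=> p17
  p12 = c.0 | (a.0 | 0) has moves =a=> p14, =c=> p13
  p13 = 0 | (a.0 | 0) has moves =a=> p15
  p14 = c.0 | (0 | 0) has moves =c=> p15
  p15 = 0 | (0 | 0) has moves deadlocked
  p16 = c.0 | 0 has moves =c=> p17
  p17 = 0 | 0 has moves deadlocked
LTS(Q): 12 reachable states
  q0 = (b.0 + (c.0 + 0 | 0)) | (a.b.0 + a.0 | c.0) has moves =a=> q1, =a=> q2, =b=> q3, =c=> q3, =c=> q4
  q1 = (b.0 + (c.0 + 0 | 0)) | (0 | c.0) has moves =b=> q5, =c=> q5, =c=> q6
  q2 = (b.0 + (c.0 + 0 | 0)) | b.0 has moves =b=> q7, =b=> q8, =c=> q8
  q3 = 0 | (a.b.0 + a.0 | c.0) has moves =a=> q5, =a=> q8, =c=> q9
  q4 = (b.0 + (c.0 + 0 | 0)) | (a.0 | 0) has moves =a=> q6, =b=> q9, =c=> q9
  q5 = 0 | (0 | c.0) has moves =c=> q10
  q6 = (b.0 + (c.0 + 0 | 0)) | (0 | 0) has moves =b=> q10, =c=> q10
  q7 = (b.0 + (c.0 + 0 | 0)) | 0 has moves =b=> q11, =c=> q11
  q8 = 0 | b.0 has moves =b=> q11
  q9 = 0 | (a.0 | 0) has moves =a=> q10
  q10 = 0 | (0 | 0) has moves deadlocked
  q11 = 0 | 0 has moves deadlocked
Executing bcc from P (initial set {p0}):
  step 1 (b): {p3}
  step 2 (c): {p12, p5}
  step 3 (c): {p13}
  ✓ P
Executing bcc from Q (initial set {q0}):
  step 1 (b): {q3}
  step 2 (c): {q9}
  step 3 (c): ∅ (Q stuck)

bcc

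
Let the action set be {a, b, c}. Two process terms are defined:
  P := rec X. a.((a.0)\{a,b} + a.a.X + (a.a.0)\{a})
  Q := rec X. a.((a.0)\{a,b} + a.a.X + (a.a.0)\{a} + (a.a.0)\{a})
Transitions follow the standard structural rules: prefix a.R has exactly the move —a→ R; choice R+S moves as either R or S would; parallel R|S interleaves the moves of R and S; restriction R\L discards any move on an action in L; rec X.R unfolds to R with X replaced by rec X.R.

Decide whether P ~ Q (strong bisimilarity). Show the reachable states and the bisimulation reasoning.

YES

Reachable graph of P (3 states):
  m0 = rec X. a.((a.0)\{a,b} + a.a.X + (a.a.0)\{a}) has moves —a→ m1
  m1 = (a.0)\{a,b} + a.a.(rec X. a.((a.0)\{a,b} + a.a.X + (a.a.0)\{a})) + (a.a.0)\{a} has moves —a→ m2
  m2 = a.(rec X. a.((a.0)\{a,b} + a.a.X + (a.a.0)\{a})) has moves —a→ m0
Reachable graph of Q (3 states):
  n0 = rec X. a.((a.0)\{a,b} + a.a.X + (a.a.0)\{a} + (a.a.0)\{a}) has moves —a→ n1
  n1 = (a.0)\{a,b} + a.a.(rec X. a.((a.0)\{a,b} + a.a.X + (a.a.0)\{a} + (a.a.0)\{a})) + (a.a.0)\{a} + (a.a.0)\{a} has moves —a→ n2
  n2 = a.(rec X. a.((a.0)\{a,b} + a.a.X + (a.a.0)\{a} + (a.a.0)\{a})) has moves —a→ n0
Coarsest stable partition (strong bisimilarity classes):
  B0 = {m0, m1, m2, n0, n1, n2}
m0 ∈ B0, n0 ∈ B0 → same block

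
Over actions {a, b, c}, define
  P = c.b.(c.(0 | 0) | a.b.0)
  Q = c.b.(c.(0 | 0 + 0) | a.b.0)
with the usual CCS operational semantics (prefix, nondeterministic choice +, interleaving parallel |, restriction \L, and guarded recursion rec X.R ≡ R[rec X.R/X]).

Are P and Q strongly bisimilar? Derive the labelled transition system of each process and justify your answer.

P's transition system — 8 states:
  m0 = c.b.(c.(0 | 0) | a.b.0) :: —c→ m1
  m1 = b.(c.(0 | 0) | a.b.0) :: —b→ m2
  m2 = c.(0 | 0) | a.b.0 :: —a→ m3, —c→ m4
  m3 = c.(0 | 0) | b.0 :: —b→ m5, —c→ m6
  m4 = 0 | 0 | a.b.0 :: —a→ m6
  m5 = c.(0 | 0) | 0 :: —c→ m7
  m6 = 0 | 0 | b.0 :: —b→ m7
  m7 = 0 | 0 | 0 :: ·
Q's transition system — 8 states:
  n0 = c.b.(c.(0 | 0 + 0) | a.b.0) :: —c→ n1
  n1 = b.(c.(0 | 0 + 0) | a.b.0) :: —b→ n2
  n2 = c.(0 | 0 + 0) | a.b.0 :: —a→ n3, —c→ n4
  n3 = c.(0 | 0 + 0) | b.0 :: —b→ n5, —c→ n6
  n4 = (0 | 0 + 0) | a.b.0 :: —a→ n6
  n5 = c.(0 | 0 + 0) | 0 :: —c→ n7
  n6 = (0 | 0 + 0) | b.0 :: —b→ n7
  n7 = (0 | 0 + 0) | 0 :: ·
Coarsest stable partition (strong bisimilarity classes):
  B0 = {m0, n0}
  B1 = {m1, n1}
  B2 = {m2, n2}
  B3 = {m4, n4}
  B4 = {m6, n6}
  B5 = {m7, n7}
  B6 = {m3, n3}
  B7 = {m5, n5}
m0 ∈ B0, n0 ∈ B0 → same block

P ~ Q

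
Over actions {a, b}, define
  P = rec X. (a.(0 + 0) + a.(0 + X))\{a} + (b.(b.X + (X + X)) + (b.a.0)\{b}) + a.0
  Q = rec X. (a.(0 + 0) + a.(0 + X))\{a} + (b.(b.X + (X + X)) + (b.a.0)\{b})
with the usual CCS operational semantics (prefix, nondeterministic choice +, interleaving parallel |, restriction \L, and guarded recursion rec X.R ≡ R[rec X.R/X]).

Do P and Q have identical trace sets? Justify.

LTS(P): 3 reachable states
  m0 = rec X. (a.(0 + 0) + a.(0 + X))\{a} + (b.(b.X + (X + X)) + (b.a.0)\{b}) + a.0 ⊢ ··a··> m1, ··b··> m2
  m1 = 0 ⊢ deadlocked
  m2 = b.(rec X. (a.(0 + 0) + a.(0 + X))\{a} + (b.(b.X + (X + X)) + (b.a.0)\{b}) + a.0) + ((rec X. (a.(0 + 0) + a.(0 + X))\{a} + (b.(b.X + (X + X)) + (b.a.0)\{b}) + a.0) + (rec X. (a.(0 + 0) + a.(0 + X))\{a} + (b.(b.X + (X + X)) + (b.a.0)\{b}) + a.0)) ⊢ ··a··> m1, ··b··> m0, ··b··> m2
LTS(Q): 2 reachable states
  n0 = rec X. (a.(0 + 0) + a.(0 + X))\{a} + (b.(b.X + (X + X)) + (b.a.0)\{b}) ⊢ ··b··> n1
  n1 = b.(rec X. (a.(0 + 0) + a.(0 + X))\{a} + (b.(b.X + (X + X)) + (b.a.0)\{b})) + ((rec X. (a.(0 + 0) + a.(0 + X))\{a} + (b.(b.X + (X + X)) + (b.a.0)\{b})) + (rec X. (a.(0 + 0) + a.(0 + X))\{a} + (b.(b.X + (X + X)) + (b.a.0)\{b}))) ⊢ ··b··> n0, ··b··> n1
Executing a from P (initial set {m0}):
  [1] a ⇒ {m1}
  ✓ P
Executing a from Q (initial set {n0}):
  [1] a ⇒ ∅ (Q stuck)

traces(P) ≠ traces(Q) — witness ⟨a⟩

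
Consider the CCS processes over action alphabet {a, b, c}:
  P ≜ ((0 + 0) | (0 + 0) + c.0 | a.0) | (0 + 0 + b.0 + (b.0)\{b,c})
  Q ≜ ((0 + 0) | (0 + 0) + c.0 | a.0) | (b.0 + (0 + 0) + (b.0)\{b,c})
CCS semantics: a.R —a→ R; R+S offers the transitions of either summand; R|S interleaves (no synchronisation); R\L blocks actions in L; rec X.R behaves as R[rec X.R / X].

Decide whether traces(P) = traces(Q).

LTS(P): 8 reachable states
  p0 = ((0 + 0) | (0 + 0) + c.0 | a.0) | (0 + 0 + b.0 + (b.0)\{b,c}) | =a=> p1, =b=> p2, =c=> p3
  p1 = c.0 | 0 | (0 + 0 + b.0 + (b.0)\{b,c}) | =b=> p4, =c=> p5
  p2 = ((0 + 0) | (0 + 0) + c.0 | a.0) | 0 | =a=> p4, =c=> p6
  p3 = 0 | a.0 | (0 + 0 + b.0 + (b.0)\{b,c}) | =a=> p5, =b=> p6
  p4 = c.0 | 0 | 0 | =c=> p7
  p5 = 0 | 0 | (0 + 0 + b.0 + (b.0)\{b,c}) | =b=> p7
  p6 = 0 | a.0 | 0 | =a=> p7
  p7 = 0 | 0 | 0 | deadlocked
LTS(Q): 8 reachable states
  q0 = ((0 + 0) | (0 + 0) + c.0 | a.0) | (b.0 + (0 + 0) + (b.0)\{b,c}) | =a=> q1, =b=> q2, =c=> q3
  q1 = c.0 | 0 | (b.0 + (0 + 0) + (b.0)\{b,c}) | =b=> q4, =c=> q5
  q2 = ((0 + 0) | (0 + 0) + c.0 | a.0) | 0 | =a=> q4, =c=> q6
  q3 = 0 | a.0 | (b.0 + (0 + 0) + (b.0)\{b,c}) | =a=> q5, =b=> q6
  q4 = c.0 | 0 | 0 | =c=> q7
  q5 = 0 | 0 | (b.0 + (0 + 0) + (b.0)\{b,c}) | =b=> q7
  q6 = 0 | a.0 | 0 | =a=> q7
  q7 = 0 | 0 | 0 | deadlocked
Partition-refinement fixed point:
  B0 = {p0, q0}
  B1 = {p1, q1}
  B2 = {p5, q5}
  B3 = {p7, q7}
  B4 = {p4, q4}
  B5 = {p3, q3}
  B6 = {p6, q6}
  B7 = {p2, q2}
p0 ∈ B0, q0 ∈ B0 → same block
Bisimilar ⇒ trace-equivalent.

traces(P) = traces(Q)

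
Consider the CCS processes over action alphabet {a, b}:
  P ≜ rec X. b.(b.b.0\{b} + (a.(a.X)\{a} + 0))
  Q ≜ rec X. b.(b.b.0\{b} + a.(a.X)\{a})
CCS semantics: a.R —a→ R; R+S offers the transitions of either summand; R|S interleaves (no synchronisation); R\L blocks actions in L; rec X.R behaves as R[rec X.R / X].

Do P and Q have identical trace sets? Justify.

Reachable graph of P (5 states):
  u0 = rec X. b.(b.b.0\{b} + (a.(a.X)\{a} + 0)) | --b--▸ u1
  u1 = b.b.0\{b} + (a.(a.(rec X. b.(b.b.0\{b} + (a.(a.X)\{a} + 0))))\{a} + 0) | --a--▸ u2, --b--▸ u3
  u2 = (a.(rec X. b.(b.b.0\{b} + (a.(a.X)\{a} + 0))))\{a} | (no moves)
  u3 = b.0\{b} | --b--▸ u4
  u4 = 0\{b} | (no moves)
Reachable graph of Q (5 states):
  v0 = rec X. b.(b.b.0\{b} + a.(a.X)\{a}) | --b--▸ v1
  v1 = b.b.0\{b} + a.(a.(rec X. b.(b.b.0\{b} + a.(a.X)\{a})))\{a} | --a--▸ v2, --b--▸ v3
  v2 = (a.(rec X. b.(b.b.0\{b} + a.(a.X)\{a})))\{a} | (no moves)
  v3 = b.0\{b} | --b--▸ v4
  v4 = 0\{b} | (no moves)
Bisimilarity quotient blocks:
  B0 = {u0, v0}
  B1 = {u1, v1}
  B2 = {u2, u4, v2, v4}
  B3 = {u3, v3}
u0 ∈ B0, v0 ∈ B0 → same block
Bisimilar ⇒ trace-equivalent.

trace-equivalent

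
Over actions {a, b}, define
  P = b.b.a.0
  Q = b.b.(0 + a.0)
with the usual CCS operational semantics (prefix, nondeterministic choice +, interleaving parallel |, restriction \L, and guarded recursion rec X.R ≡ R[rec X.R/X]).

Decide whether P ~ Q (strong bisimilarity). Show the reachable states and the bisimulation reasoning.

Reachable graph of P (4 states):
  m0 = b.b.a.0 → --b--▸ m1
  m1 = b.a.0 → --b--▸ m2
  m2 = a.0 → --a--▸ m3
  m3 = 0 → (no moves)
Reachable graph of Q (4 states):
  n0 = b.b.(0 + a.0) → --b--▸ n1
  n1 = b.(0 + a.0) → --b--▸ n2
  n2 = 0 + a.0 → --a--▸ n3
  n3 = 0 → (no moves)
Partition-refinement fixed point:
  B0 = {m0, n0}
  B1 = {m1, n1}
  B2 = {m2, n2}
  B3 = {m3, n3}
m0 ∈ B0, n0 ∈ B0 → same block

bisimilar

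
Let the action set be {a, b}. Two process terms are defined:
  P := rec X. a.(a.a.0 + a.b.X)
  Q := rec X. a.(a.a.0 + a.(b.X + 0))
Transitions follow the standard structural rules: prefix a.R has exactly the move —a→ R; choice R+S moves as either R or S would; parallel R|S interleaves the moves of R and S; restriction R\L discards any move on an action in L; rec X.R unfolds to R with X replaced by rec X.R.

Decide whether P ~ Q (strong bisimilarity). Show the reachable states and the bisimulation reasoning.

YES

Reachable graph of P (5 states):
  m0 = rec X. a.(a.a.0 + a.b.X) has moves --a--▸ m1
  m1 = a.a.0 + a.b.(rec X. a.(a.a.0 + a.b.X)) has moves --a--▸ m2, --a--▸ m3
  m2 = a.0 has moves --a--▸ m4
  m3 = b.(rec X. a.(a.a.0 + a.b.X)) has moves --b--▸ m0
  m4 = 0 has moves ·
Reachable graph of Q (5 states):
  n0 = rec X. a.(a.a.0 + a.(b.X + 0)) has moves --a--▸ n1
  n1 = a.a.0 + a.(b.(rec X. a.(a.a.0 + a.(b.X + 0))) + 0) has moves --a--▸ n2, --a--▸ n3
  n2 = a.0 has moves --a--▸ n4
  n3 = b.(rec X. a.(a.a.0 + a.(b.X + 0))) + 0 has moves --b--▸ n0
  n4 = 0 has moves ·
Partition-refinement fixed point:
  B0 = {m0, n0}
  B1 = {m1, n1}
  B2 = {m3, n3}
  B3 = {m2, n2}
  B4 = {m4, n4}
m0 ∈ B0, n0 ∈ B0 → same block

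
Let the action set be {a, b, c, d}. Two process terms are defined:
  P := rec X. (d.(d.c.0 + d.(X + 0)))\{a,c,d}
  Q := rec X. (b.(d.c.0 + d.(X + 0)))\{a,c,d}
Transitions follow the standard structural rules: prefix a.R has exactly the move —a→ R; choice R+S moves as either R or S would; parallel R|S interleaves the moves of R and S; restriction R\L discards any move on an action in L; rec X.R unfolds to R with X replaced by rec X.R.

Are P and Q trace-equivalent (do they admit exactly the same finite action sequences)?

NO — witness ⟨b⟩

P's transition system — 1 states:
  m0 = rec X. (d.(d.c.0 + d.(X + 0)))\{a,c,d} → ·
Q's transition system — 2 states:
  n0 = rec X. (b.(d.c.0 + d.(X + 0)))\{a,c,d} → ··b··> n1
  n1 = (d.c.0 + d.((rec X. (b.(d.c.0 + d.(X + 0)))\{a,c,d}) + 0))\{a,c,d} → ·
Run σ = ⟨b⟩ on Q: start {n0}
  after b @ step 1: {n1}
  ✓ Q
Run σ = ⟨b⟩ on P: start {m0}
  after b @ step 1: ∅ (P stuck)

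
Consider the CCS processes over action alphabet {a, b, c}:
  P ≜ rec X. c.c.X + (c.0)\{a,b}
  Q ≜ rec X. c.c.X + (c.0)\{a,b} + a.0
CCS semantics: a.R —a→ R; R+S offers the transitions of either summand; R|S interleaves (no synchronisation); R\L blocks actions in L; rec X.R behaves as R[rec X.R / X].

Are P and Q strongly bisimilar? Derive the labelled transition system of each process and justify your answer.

P ≁ Q

P's transition system — 3 states:
  m0 = rec X. c.c.X + (c.0)\{a,b} | =c=> m1, =c=> m2
  m1 = 0\{a,b} | deadlocked
  m2 = c.(rec X. c.c.X + (c.0)\{a,b}) | =c=> m0
Q's transition system — 4 states:
  n0 = rec X. c.c.X + (c.0)\{a,b} + a.0 | =a=> n1, =c=> n2, =c=> n3
  n1 = 0 | deadlocked
  n2 = 0\{a,b} | deadlocked
  n3 = c.(rec X. c.c.X + (c.0)\{a,b} + a.0) | =c=> n0
Partition-refinement fixed point:
  B0 = {m0}
  B1 = {m2}
  B2 = {m1, n1, n2}
  B3 = {n0}
  B4 = {n3}
m0 ∈ B0, n0 ∈ B3 → different blocks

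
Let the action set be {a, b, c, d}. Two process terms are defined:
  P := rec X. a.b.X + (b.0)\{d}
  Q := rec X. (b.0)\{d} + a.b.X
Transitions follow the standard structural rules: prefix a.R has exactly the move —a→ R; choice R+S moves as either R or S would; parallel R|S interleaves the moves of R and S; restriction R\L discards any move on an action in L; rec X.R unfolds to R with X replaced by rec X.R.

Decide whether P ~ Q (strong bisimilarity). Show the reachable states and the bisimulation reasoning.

LTS(P): 3 reachable states
  p0 = rec X. a.b.X + (b.0)\{d} :: =a=> p1, =b=> p2
  p1 = b.(rec X. a.b.X + (b.0)\{d}) :: =b=> p0
  p2 = 0\{d} :: ·
LTS(Q): 3 reachable states
  q0 = rec X. (b.0)\{d} + a.b.X :: =a=> q1, =b=> q2
  q1 = b.(rec X. (b.0)\{d} + a.b.X) :: =b=> q0
  q2 = 0\{d} :: ·
Partition-refinement fixed point:
  B0 = {p0, q0}
  B1 = {p1, q1}
  B2 = {p2, q2}
p0 ∈ B0, q0 ∈ B0 → same block

YES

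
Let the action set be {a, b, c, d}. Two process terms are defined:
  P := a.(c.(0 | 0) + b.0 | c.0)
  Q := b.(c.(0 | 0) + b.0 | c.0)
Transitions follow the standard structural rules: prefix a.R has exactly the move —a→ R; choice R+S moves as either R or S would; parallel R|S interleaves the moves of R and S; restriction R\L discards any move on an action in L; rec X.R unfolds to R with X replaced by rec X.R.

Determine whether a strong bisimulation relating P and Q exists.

P ≁ Q

Reachable graph of P (5 states):
  s0 = a.(c.(0 | 0) + b.0 | c.0) → =a=> s1
  s1 = c.(0 | 0) + b.0 | c.0 → =b=> s2, =c=> s3, =c=> s4
  s2 = 0 | c.0 → =c=> s3
  s3 = 0 | 0 → ∅
  s4 = b.0 | 0 → =b=> s3
Reachable graph of Q (5 states):
  t0 = b.(c.(0 | 0) + b.0 | c.0) → =b=> t1
  t1 = c.(0 | 0) + b.0 | c.0 → =b=> t2, =c=> t3, =c=> t4
  t2 = 0 | c.0 → =c=> t3
  t3 = 0 | 0 → ∅
  t4 = b.0 | 0 → =b=> t3
Bisimilarity quotient blocks:
  B0 = {s0}
  B1 = {s1, t1}
  B2 = {s2, t2}
  B3 = {s3, t3}
  B4 = {s4, t4}
  B5 = {t0}
s0 ∈ B0, t0 ∈ B5 → different blocks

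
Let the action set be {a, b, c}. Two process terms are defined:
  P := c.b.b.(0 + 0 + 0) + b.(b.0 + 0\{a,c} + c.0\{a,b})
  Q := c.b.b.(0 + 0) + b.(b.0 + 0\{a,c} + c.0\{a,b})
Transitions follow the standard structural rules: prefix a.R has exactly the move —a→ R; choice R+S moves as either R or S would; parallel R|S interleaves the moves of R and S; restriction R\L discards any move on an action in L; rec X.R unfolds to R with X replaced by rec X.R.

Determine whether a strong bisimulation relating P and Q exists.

Reachable graph of P (7 states):
  s0 = c.b.b.(0 + 0 + 0) + b.(b.0 + 0\{a,c} + c.0\{a,b}) → —b→ s1, —c→ s2
  s1 = b.0 + 0\{a,c} + c.0\{a,b} → —b→ s3, —c→ s4
  s2 = b.b.(0 + 0 + 0) → —b→ s5
  s3 = 0 → stopped
  s4 = 0\{a,b} → stopped
  s5 = b.(0 + 0 + 0) → —b→ s6
  s6 = 0 + 0 + 0 → stopped
Reachable graph of Q (7 states):
  t0 = c.b.b.(0 + 0) + b.(b.0 + 0\{a,c} + c.0\{a,b}) → —b→ t1, —c→ t2
  t1 = b.0 + 0\{a,c} + c.0\{a,b} → —b→ t3, —c→ t4
  t2 = b.b.(0 + 0) → —b→ t5
  t3 = 0 → stopped
  t4 = 0\{a,b} → stopped
  t5 = b.(0 + 0) → —b→ t6
  t6 = 0 + 0 → stopped
Coarsest stable partition (strong bisimilarity classes):
  B0 = {s0, t0}
  B1 = {s2, t2}
  B2 = {s5, t5}
  B3 = {s3, s4, s6, t3, t4, t6}
  B4 = {s1, t1}
s0 ∈ B0, t0 ∈ B0 → same block

YES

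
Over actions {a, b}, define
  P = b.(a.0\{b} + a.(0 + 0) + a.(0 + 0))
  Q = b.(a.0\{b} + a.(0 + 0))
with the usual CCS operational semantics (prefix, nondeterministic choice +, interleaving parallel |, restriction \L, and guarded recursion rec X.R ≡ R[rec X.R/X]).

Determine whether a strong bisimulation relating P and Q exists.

Reachable graph of P (4 states):
  p0 = b.(a.0\{b} + a.(0 + 0) + a.(0 + 0)) ⊢ -b-> p1
  p1 = a.0\{b} + a.(0 + 0) + a.(0 + 0) ⊢ -a-> p2, -a-> p3
  p2 = 0 + 0 ⊢ stopped
  p3 = 0\{b} ⊢ stopped
Reachable graph of Q (4 states):
  q0 = b.(a.0\{b} + a.(0 + 0)) ⊢ -b-> q1
  q1 = a.0\{b} + a.(0 + 0) ⊢ -a-> q2, -a-> q3
  q2 = 0 + 0 ⊢ stopped
  q3 = 0\{b} ⊢ stopped
Coarsest stable partition (strong bisimilarity classes):
  B0 = {p0, q0}
  B1 = {p1, q1}
  B2 = {p2, p3, q2, q3}
p0 ∈ B0, q0 ∈ B0 → same block

P ~ Q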